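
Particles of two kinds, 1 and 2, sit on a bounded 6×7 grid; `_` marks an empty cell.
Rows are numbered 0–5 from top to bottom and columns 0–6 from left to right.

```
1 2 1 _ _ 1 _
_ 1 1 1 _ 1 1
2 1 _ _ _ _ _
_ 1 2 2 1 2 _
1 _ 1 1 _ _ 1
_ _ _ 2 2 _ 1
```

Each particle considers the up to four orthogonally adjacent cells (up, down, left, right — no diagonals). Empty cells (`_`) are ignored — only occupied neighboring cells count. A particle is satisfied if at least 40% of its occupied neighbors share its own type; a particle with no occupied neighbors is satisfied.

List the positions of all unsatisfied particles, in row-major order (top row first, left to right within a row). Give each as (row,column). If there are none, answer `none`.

Row 0: (0,0)1 0/1 unhappy · (0,1)2 0/3 unhappy · (0,2)1 1/2 ok · (0,5)1 1/1 ok
Row 1: (1,1)1 2/3 ok · (1,2)1 3/3 ok · (1,3)1 1/1 ok · (1,5)1 2/2 ok · (1,6)1 1/1 ok
Row 2: (2,0)2 0/1 unhappy · (2,1)1 2/3 ok
Row 3: (3,1)1 1/2 ok · (3,2)2 1/3 unhappy · (3,3)2 1/3 unhappy · (3,4)1 0/2 unhappy · (3,5)2 0/1 unhappy
Row 4: (4,0)1 0/0 ok · (4,2)1 1/2 ok · (4,3)1 1/3 unhappy · (4,6)1 1/1 ok
Row 5: (5,3)2 1/2 ok · (5,4)2 1/1 ok · (5,6)1 1/1 ok

(0,0), (0,1), (2,0), (3,2), (3,3), (3,4), (3,5), (4,3)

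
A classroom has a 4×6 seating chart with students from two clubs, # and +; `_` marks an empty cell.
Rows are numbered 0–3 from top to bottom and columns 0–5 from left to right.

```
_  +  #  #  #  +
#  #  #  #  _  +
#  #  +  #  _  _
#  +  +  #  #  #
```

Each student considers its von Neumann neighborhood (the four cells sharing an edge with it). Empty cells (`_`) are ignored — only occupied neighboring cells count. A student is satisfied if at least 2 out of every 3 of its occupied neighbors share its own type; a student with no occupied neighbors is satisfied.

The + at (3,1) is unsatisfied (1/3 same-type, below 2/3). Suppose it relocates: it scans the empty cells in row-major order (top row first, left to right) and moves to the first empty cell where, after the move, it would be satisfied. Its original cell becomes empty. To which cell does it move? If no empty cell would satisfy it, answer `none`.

none

Vacating (3,1). Empty cells in order:
  (0,0): 1/2 same-type → still unsatisfied.
  (1,4): 1/3 same-type → still unsatisfied.
  (2,4): 0/2 same-type → still unsatisfied.
  (2,5): 1/2 same-type → still unsatisfied.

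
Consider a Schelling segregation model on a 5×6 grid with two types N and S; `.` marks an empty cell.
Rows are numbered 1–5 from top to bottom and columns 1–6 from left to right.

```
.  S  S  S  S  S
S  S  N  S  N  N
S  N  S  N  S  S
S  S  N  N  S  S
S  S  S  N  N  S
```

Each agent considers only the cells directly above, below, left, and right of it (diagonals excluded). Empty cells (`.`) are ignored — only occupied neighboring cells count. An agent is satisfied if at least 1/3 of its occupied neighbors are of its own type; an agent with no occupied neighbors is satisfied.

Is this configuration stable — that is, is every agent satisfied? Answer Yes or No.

No

(1,2)S 2/2 satisfied
(1,3)S 2/3 satisfied
(1,4)S 3/3 satisfied
(1,5)S 2/3 satisfied
(1,6)S 1/2 satisfied
(2,1)S 2/2 satisfied
(2,2)S 2/4 satisfied
(2,3)N 0/4 not
(2,4)S 1/4 not
(2,5)N 1/4 not
(2,6)N 1/3 satisfied
(3,1)S 2/3 satisfied
(3,2)N 0/4 not
(3,3)S 0/4 not
(3,4)N 1/4 not
(3,5)S 2/4 satisfied
(3,6)S 2/3 satisfied
(4,1)S 3/3 satisfied
(4,2)S 2/4 satisfied
(4,3)N 1/4 not
(4,4)N 3/4 satisfied
(4,5)S 2/4 satisfied
(4,6)S 3/3 satisfied
(5,1)S 2/2 satisfied
(5,2)S 3/3 satisfied
(5,3)S 1/3 satisfied
(5,4)N 2/3 satisfied
(5,5)N 1/3 satisfied
(5,6)S 1/2 satisfied
For instance (2,3) has only 0/4 same-type neighbors, below 1/3.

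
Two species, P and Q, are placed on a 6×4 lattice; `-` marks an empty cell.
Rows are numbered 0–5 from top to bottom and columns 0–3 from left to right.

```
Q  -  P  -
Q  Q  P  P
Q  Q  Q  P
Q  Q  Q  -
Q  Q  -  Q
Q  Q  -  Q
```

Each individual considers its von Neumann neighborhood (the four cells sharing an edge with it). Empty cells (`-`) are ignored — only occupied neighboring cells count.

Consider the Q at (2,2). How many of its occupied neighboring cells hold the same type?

Occupied neighbors of (2,2): (1,2)=P, (3,2)=Q, (2,1)=Q, (2,3)=P.
Same type (Q): 2 of 4.

2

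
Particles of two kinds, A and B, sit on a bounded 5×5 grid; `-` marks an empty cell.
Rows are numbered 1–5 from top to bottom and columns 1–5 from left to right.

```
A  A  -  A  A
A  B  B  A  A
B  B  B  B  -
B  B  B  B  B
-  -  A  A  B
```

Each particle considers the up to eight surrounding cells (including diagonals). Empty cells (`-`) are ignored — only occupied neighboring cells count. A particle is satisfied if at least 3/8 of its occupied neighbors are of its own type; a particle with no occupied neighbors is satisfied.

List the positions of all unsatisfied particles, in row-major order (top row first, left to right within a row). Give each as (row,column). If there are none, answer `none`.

Row 1: (1,1)A 2/3 ok · (1,2)A 2/4 ok · (1,4)A 3/4 ok · (1,5)A 3/3 ok
Row 2: (2,1)A 2/5 ok · (2,2)B 4/7 ok · (2,3)B 4/7 ok · (2,4)A 3/6 ok · (2,5)A 3/4 ok
Row 3: (3,1)B 4/5 ok · (3,2)B 7/8 ok · (3,3)B 7/8 ok · (3,4)B 5/7 ok
Row 4: (4,1)B 3/3 ok · (4,2)B 5/6 ok · (4,3)B 5/7 ok · (4,4)B 5/7 ok · (4,5)B 3/4 ok
Row 5: (5,3)A 1/4 unhappy · (5,4)A 1/5 unhappy · (5,5)B 2/3 ok

(5,3), (5,4)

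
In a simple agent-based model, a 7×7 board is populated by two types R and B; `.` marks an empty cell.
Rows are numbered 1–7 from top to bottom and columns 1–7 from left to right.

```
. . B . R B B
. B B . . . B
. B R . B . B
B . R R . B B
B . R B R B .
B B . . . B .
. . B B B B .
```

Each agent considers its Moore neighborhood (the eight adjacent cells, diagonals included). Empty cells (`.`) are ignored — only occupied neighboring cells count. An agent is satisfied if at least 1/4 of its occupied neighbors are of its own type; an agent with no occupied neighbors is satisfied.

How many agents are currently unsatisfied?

3

(1,3)B 2/2 satisfied
(1,5)R 0/1 not
(1,6)B 2/3 satisfied
(1,7)B 2/2 satisfied
(2,2)B 3/4 satisfied
(2,3)B 3/4 satisfied
(2,7)B 3/3 satisfied
(3,2)B 3/5 satisfied
(3,3)R 2/5 satisfied
(3,5)B 1/2 satisfied
(3,7)B 3/3 satisfied
(4,1)B 2/2 satisfied
(4,3)R 3/5 satisfied
(4,4)R 4/6 satisfied
(4,6)B 4/5 satisfied
(4,7)B 3/3 satisfied
(5,1)B 3/3 satisfied
(5,3)R 2/4 satisfied
(5,4)B 0/4 not
(5,5)R 1/5 not
(5,6)B 3/4 satisfied
(6,1)B 2/2 satisfied
(6,2)B 3/4 satisfied
(6,6)B 3/4 satisfied
(7,3)B 2/2 satisfied
(7,4)B 2/2 satisfied
(7,5)B 3/3 satisfied
(7,6)B 2/2 satisfied
Unsatisfied: (1,5), (5,4), (5,5) — 3 in total.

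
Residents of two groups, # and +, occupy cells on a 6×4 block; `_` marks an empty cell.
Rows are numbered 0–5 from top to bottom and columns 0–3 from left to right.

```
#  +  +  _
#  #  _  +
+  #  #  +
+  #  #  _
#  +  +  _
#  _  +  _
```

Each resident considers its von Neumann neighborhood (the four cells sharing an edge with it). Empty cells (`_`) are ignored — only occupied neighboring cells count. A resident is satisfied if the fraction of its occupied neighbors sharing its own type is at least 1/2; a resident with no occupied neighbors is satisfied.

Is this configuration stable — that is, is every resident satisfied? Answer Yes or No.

Row 0: (0,0)# 1/2 ✓ · (0,1)+ 1/3 ✗ · (0,2)+ 1/1 ✓
Row 1: (1,0)# 2/3 ✓ · (1,1)# 2/3 ✓ · (1,3)+ 1/1 ✓
Row 2: (2,0)+ 1/3 ✗ · (2,1)# 3/4 ✓ · (2,2)# 2/3 ✓ · (2,3)+ 1/2 ✓
Row 3: (3,0)+ 1/3 ✗ · (3,1)# 2/4 ✓ · (3,2)# 2/3 ✓
Row 4: (4,0)# 1/3 ✗ · (4,1)+ 1/3 ✗ · (4,2)+ 2/3 ✓
Row 5: (5,0)# 1/1 ✓ · (5,2)+ 1/1 ✓
For instance (0,1) has only 1/3 same-type neighbors, below 1/2.

No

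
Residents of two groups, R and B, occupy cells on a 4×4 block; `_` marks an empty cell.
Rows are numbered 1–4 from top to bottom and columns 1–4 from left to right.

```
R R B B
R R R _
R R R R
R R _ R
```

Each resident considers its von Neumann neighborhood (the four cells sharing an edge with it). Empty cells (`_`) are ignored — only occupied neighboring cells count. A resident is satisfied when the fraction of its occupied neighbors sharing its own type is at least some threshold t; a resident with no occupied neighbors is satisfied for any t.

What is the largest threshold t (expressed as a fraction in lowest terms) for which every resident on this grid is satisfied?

1/3

(1,1)R 2/2
(1,2)R 2/3
(1,3)B 1/3
(1,4)B 1/1
(2,1)R 3/3
(2,2)R 4/4
(2,3)R 2/3
(3,1)R 3/3
(3,2)R 4/4
(3,3)R 3/3
(3,4)R 2/2
(4,1)R 2/2
(4,2)R 2/2
(4,4)R 1/1
The smallest same-type fraction is 1/3 at (1,3), which reduces to 1/3. Any threshold above that leaves this resident unsatisfied.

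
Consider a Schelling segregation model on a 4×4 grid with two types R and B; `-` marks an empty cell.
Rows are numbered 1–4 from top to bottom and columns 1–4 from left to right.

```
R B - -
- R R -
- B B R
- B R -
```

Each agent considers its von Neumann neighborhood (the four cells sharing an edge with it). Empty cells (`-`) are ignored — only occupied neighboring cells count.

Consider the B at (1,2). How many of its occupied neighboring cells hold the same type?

Occupied neighbors of (1,2): (2,2)=R, (1,1)=R.
Same type (B): 0 of 2.

0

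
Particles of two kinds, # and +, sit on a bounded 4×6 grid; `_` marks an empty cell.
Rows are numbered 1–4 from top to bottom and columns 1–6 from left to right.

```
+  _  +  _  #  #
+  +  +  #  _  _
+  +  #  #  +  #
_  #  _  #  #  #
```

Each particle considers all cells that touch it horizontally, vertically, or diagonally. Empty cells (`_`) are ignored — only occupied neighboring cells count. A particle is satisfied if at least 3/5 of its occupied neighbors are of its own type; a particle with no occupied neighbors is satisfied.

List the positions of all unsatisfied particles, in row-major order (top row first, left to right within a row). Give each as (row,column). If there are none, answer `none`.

(2,3), (2,4), (3,3), (3,5), (4,2)

(1,1)+ 2/2 satisfied
(1,3)+ 2/3 satisfied
(1,5)# 2/2 satisfied
(1,6)# 1/1 satisfied
(2,1)+ 4/4 satisfied
(2,2)+ 6/7 satisfied
(2,3)+ 3/6 not
(2,4)# 3/6 not
(3,1)+ 3/4 satisfied
(3,2)+ 4/6 satisfied
(3,3)# 4/7 not
(3,4)# 4/6 satisfied
(3,5)+ 0/6 not
(3,6)# 2/3 satisfied
(4,2)# 1/3 not
(4,4)# 3/4 satisfied
(4,5)# 4/5 satisfied
(4,6)# 2/3 satisfied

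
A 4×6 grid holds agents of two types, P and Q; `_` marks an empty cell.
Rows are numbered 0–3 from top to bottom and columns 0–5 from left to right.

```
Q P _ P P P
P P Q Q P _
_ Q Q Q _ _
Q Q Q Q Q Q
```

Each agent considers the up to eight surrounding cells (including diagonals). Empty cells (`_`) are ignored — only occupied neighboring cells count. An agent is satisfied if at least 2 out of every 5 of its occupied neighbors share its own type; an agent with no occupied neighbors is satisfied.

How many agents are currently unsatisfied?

Row 0: (0,0)Q 0/3 ✗ · (0,1)P 2/4 ✓ · (0,3)P 2/4 ✓ · (0,4)P 3/4 ✓ · (0,5)P 2/2 ✓
Row 1: (1,0)P 2/4 ✓ · (1,1)P 2/6 ✗ · (1,2)Q 4/7 ✓ · (1,3)Q 3/6 ✓ · (1,4)P 3/5 ✓
Row 2: (2,1)Q 5/7 ✓ · (2,2)Q 7/8 ✓ · (2,3)Q 6/7 ✓
Row 3: (3,0)Q 2/2 ✓ · (3,1)Q 4/4 ✓ · (3,2)Q 5/5 ✓ · (3,3)Q 4/4 ✓ · (3,4)Q 3/3 ✓ · (3,5)Q 1/1 ✓
Unsatisfied: (0,0), (1,1) — 2 in total.

2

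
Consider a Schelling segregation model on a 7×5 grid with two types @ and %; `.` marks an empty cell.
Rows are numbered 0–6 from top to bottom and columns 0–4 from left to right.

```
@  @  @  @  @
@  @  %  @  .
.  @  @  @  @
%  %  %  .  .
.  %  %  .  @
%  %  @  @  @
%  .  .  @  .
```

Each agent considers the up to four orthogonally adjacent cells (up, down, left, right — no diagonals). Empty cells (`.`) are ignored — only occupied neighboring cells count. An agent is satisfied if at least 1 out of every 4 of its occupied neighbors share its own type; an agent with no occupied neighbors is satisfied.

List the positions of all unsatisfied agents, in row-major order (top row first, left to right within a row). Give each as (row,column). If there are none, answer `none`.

(1,2)

Row 0: (0,0)@ 2/2 ok · (0,1)@ 3/3 ok · (0,2)@ 2/3 ok · (0,3)@ 3/3 ok · (0,4)@ 1/1 ok
Row 1: (1,0)@ 2/2 ok · (1,1)@ 3/4 ok · (1,2)% 0/4 unhappy · (1,3)@ 2/3 ok
Row 2: (2,1)@ 2/3 ok · (2,2)@ 2/4 ok · (2,3)@ 3/3 ok · (2,4)@ 1/1 ok
Row 3: (3,0)% 1/1 ok · (3,1)% 3/4 ok · (3,2)% 2/3 ok
Row 4: (4,1)% 3/3 ok · (4,2)% 2/3 ok · (4,4)@ 1/1 ok
Row 5: (5,0)% 2/2 ok · (5,1)% 2/3 ok · (5,2)@ 1/3 ok · (5,3)@ 3/3 ok · (5,4)@ 2/2 ok
Row 6: (6,0)% 1/1 ok · (6,3)@ 1/1 ok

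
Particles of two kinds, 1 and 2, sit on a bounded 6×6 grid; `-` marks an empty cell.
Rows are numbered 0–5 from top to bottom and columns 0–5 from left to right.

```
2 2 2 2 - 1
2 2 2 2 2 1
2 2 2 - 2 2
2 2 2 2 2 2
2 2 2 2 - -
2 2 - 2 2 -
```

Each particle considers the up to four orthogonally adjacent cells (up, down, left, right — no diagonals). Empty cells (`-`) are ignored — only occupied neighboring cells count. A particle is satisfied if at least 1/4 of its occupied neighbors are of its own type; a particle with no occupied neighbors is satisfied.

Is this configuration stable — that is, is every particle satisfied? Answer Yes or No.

Yes

(0,0)2 2/2 ok
(0,1)2 3/3 ok
(0,2)2 3/3 ok
(0,3)2 2/2 ok
(0,5)1 1/1 ok
(1,0)2 3/3 ok
(1,1)2 4/4 ok
(1,2)2 4/4 ok
(1,3)2 3/3 ok
(1,4)2 2/3 ok
(1,5)1 1/3 ok
(2,0)2 3/3 ok
(2,1)2 4/4 ok
(2,2)2 3/3 ok
(2,4)2 3/3 ok
(2,5)2 2/3 ok
(3,0)2 3/3 ok
(3,1)2 4/4 ok
(3,2)2 4/4 ok
(3,3)2 3/3 ok
(3,4)2 3/3 ok
(3,5)2 2/2 ok
(4,0)2 3/3 ok
(4,1)2 4/4 ok
(4,2)2 3/3 ok
(4,3)2 3/3 ok
(5,0)2 2/2 ok
(5,1)2 2/2 ok
(5,3)2 2/2 ok
(5,4)2 1/1 ok
All meet the threshold, so the configuration is stable.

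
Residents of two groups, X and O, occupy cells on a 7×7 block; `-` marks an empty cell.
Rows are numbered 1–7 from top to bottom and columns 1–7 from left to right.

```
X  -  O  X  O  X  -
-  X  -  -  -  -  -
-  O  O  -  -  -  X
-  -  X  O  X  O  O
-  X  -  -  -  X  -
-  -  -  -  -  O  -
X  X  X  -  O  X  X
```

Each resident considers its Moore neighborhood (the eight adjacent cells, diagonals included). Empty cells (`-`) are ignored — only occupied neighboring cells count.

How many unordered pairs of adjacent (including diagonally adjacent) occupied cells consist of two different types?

Scan each occupied cell's neighbors to the right and below (and the two forward diagonals) so each pair is counted once.
Row 1: X(1,1)–X(2,2)= O(1,3)–X(1,4)≠ O(1,3)–X(2,2)≠ X(1,4)–O(1,5)≠ O(1,5)–X(1,6)≠  → 4/5 unlike.
Row 2: X(2,2)–O(3,2)≠ X(2,2)–O(3,3)≠  → 2/2 unlike.
Row 3: O(3,2)–O(3,3)= O(3,2)–X(4,3)≠ O(3,3)–X(4,3)≠ O(3,3)–O(4,4)= X(3,7)–O(4,7)≠ X(3,7)–O(4,6)≠  → 4/6 unlike.
Row 4: X(4,3)–O(4,4)≠ X(4,3)–X(5,2)= O(4,4)–X(4,5)≠ X(4,5)–O(4,6)≠ X(4,5)–X(5,6)= O(4,6)–O(4,7)= O(4,6)–X(5,6)≠ O(4,7)–X(5,6)≠  → 5/8 unlike.
Row 5: X(5,6)–O(6,6)≠  → 1/1 unlike.
Row 6: O(6,6)–X(7,6)≠ O(6,6)–X(7,7)≠ O(6,6)–O(7,5)=  → 2/3 unlike.
Row 7: X(7,1)–X(7,2)= X(7,2)–X(7,3)= O(7,5)–X(7,6)≠ X(7,6)–X(7,7)=  → 1/4 unlike.
Total adjacent occupied pairs: 29; unlike-type pairs: 19.

19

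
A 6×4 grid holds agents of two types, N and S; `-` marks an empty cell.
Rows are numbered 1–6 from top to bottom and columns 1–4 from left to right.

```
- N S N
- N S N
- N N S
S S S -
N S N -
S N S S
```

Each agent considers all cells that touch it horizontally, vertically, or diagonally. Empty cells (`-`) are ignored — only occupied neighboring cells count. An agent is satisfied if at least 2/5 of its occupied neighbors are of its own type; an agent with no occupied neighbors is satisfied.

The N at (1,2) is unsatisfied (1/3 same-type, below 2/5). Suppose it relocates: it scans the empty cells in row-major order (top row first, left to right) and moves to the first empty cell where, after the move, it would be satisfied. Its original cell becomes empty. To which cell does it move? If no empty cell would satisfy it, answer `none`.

Vacating (1,2). Empty cells in order:
  (1,1): 1/1 same-type → satisfied — stop here.

(1,1)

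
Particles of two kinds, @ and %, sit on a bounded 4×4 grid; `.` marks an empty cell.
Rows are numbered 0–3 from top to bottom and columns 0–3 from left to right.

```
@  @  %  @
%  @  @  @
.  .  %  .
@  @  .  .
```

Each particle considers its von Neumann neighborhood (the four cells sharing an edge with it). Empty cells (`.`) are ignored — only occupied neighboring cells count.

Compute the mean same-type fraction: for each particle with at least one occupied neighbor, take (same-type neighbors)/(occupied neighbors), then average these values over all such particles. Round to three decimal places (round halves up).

Row 0: (0,0)@ 1/2 · (0,1)@ 2/3 · (0,2)% 0/3 · (0,3)@ 1/2
Row 1: (1,0)% 0/2 · (1,1)@ 2/3 · (1,2)@ 2/4 · (1,3)@ 2/2
Row 2: (2,2)% 0/1
Row 3: (3,0)@ 1/1 · (3,1)@ 1/1
Sum over 11 particles: 1/2 + 2/3 + 0/3 + 1/2 + 0/2 + 2/3 + 2/4 + 2/2 + 0/1 + 1/1 + 1/1 = 35/6; mean = 35/6 ÷ 11 = 35/66 = 0.530303… → 0.530.

0.530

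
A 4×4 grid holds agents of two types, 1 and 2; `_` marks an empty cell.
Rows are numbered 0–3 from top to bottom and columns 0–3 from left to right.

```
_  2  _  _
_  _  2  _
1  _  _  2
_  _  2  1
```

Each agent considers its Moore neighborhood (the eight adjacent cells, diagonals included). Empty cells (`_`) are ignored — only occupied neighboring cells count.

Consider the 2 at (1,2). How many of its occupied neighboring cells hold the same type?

2

Occupied neighbors of (1,2): (0,1)=2, (2,3)=2.
Same type (2): 2 of 2.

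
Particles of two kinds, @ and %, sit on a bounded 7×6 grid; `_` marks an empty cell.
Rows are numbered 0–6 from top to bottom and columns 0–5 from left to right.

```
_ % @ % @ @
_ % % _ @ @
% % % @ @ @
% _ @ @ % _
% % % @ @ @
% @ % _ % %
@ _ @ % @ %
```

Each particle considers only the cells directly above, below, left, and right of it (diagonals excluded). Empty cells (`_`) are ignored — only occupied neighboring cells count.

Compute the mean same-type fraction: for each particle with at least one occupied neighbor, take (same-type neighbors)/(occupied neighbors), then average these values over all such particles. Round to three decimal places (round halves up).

0.538

(0,1)% 1/2
(0,2)@ 0/3
(0,3)% 0/2
(0,4)@ 2/3
(0,5)@ 2/2
(1,1)% 3/3
(1,2)% 2/3
(1,4)@ 3/3
(1,5)@ 3/3
(2,0)% 2/2
(2,1)% 3/3
(2,2)% 2/4
(2,3)@ 2/3
(2,4)@ 3/4
(2,5)@ 2/2
(3,0)% 2/2
(3,2)@ 1/3
(3,3)@ 3/4
(3,4)% 0/3
(4,0)% 3/3
(4,1)% 2/3
(4,2)% 2/4
(4,3)@ 2/3
(4,4)@ 2/4
(4,5)@ 1/2
(5,0)% 1/3
(5,1)@ 0/3
(5,2)% 1/3
(5,4)% 1/3
(5,5)% 2/3
(6,0)@ 0/1
(6,2)@ 0/2
(6,3)% 0/2
(6,4)@ 0/3
(6,5)% 1/2
Sum over 35 particles: 1/2 + 0/3 + 0/2 + 2/3 + 2/2 + 3/3 + 2/3 + 3/3 + 3/3 + 2/2 + 3/3 + 2/4 + 2/3 + 3/4 + 2/2 + 2/2 + 1/3 + 3/4 + 0/3 + 3/3 + 2/3 + 2/4 + 2/3 + 2/4 + 1/2 + 1/3 + 0/3 + 1/3 + 1/3 + 2/3 + 0/1 + 0/2 + 0/2 + 0/3 + 1/2 = 113/6; mean = 113/6 ÷ 35 = 113/210 = 0.538095… → 0.538.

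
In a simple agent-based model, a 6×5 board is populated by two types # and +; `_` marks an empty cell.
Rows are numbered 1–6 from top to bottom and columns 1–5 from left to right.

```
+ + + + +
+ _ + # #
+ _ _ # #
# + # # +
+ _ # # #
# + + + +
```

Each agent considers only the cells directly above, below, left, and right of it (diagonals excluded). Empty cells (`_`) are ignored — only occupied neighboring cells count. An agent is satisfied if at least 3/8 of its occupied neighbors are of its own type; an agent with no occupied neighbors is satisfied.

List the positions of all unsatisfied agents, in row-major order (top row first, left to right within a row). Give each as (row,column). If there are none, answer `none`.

Row 1: (1,1)+ 2/2 ok · (1,2)+ 2/2 ok · (1,3)+ 3/3 ok · (1,4)+ 2/3 ok · (1,5)+ 1/2 ok
Row 2: (2,1)+ 2/2 ok · (2,3)+ 1/2 ok · (2,4)# 2/4 ok · (2,5)# 2/3 ok
Row 3: (3,1)+ 1/2 ok · (3,4)# 3/3 ok · (3,5)# 2/3 ok
Row 4: (4,1)# 0/3 unhappy · (4,2)+ 0/2 unhappy · (4,3)# 2/3 ok · (4,4)# 3/4 ok · (4,5)+ 0/3 unhappy
Row 5: (5,1)+ 0/2 unhappy · (5,3)# 2/3 ok · (5,4)# 3/4 ok · (5,5)# 1/3 unhappy
Row 6: (6,1)# 0/2 unhappy · (6,2)+ 1/2 ok · (6,3)+ 2/3 ok · (6,4)+ 2/3 ok · (6,5)+ 1/2 ok

(4,1), (4,2), (4,5), (5,1), (5,5), (6,1)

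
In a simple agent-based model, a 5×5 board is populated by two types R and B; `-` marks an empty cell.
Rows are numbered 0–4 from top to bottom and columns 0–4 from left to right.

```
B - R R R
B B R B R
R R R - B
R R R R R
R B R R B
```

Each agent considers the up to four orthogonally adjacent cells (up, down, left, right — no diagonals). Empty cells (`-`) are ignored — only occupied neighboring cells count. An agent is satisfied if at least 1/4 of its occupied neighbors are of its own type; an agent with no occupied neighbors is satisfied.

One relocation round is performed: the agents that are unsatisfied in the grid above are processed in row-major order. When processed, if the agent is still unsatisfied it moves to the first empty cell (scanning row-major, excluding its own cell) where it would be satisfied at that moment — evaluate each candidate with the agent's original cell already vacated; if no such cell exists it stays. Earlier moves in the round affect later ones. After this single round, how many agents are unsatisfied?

0

Initially unsatisfied (in order): (1,3), (2,4), (4,1), (4,4).
  (1,3) → (0,1).
  (2,4): no empty cell satisfies it; stays.
  (4,1) → (2,3).
  (4,4) → (1,3).
Resulting grid:
B B R R R
B B R B R
R R R B B
R R R R R
R - R R -
All satisfied now.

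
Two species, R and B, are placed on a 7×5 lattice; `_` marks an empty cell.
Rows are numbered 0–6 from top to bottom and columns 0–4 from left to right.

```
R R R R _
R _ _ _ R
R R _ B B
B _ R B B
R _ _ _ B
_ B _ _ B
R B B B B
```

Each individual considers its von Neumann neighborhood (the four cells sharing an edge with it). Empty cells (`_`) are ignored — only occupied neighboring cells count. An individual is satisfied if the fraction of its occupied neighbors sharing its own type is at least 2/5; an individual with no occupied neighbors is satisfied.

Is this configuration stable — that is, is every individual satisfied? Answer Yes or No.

(0,0)R 2/2 satisfied
(0,1)R 2/2 satisfied
(0,2)R 2/2 satisfied
(0,3)R 1/1 satisfied
(1,0)R 2/2 satisfied
(1,4)R 0/1 not
(2,0)R 2/3 satisfied
(2,1)R 1/1 satisfied
(2,3)B 2/2 satisfied
(2,4)B 2/3 satisfied
(3,0)B 0/2 not
(3,2)R 0/1 not
(3,3)B 2/3 satisfied
(3,4)B 3/3 satisfied
(4,0)R 0/1 not
(4,4)B 2/2 satisfied
(5,1)B 1/1 satisfied
(5,4)B 2/2 satisfied
(6,0)R 0/1 not
(6,1)B 2/3 satisfied
(6,2)B 2/2 satisfied
(6,3)B 2/2 satisfied
(6,4)B 2/2 satisfied
For instance (1,4) has only 0/1 same-type neighbors, below 2/5.

No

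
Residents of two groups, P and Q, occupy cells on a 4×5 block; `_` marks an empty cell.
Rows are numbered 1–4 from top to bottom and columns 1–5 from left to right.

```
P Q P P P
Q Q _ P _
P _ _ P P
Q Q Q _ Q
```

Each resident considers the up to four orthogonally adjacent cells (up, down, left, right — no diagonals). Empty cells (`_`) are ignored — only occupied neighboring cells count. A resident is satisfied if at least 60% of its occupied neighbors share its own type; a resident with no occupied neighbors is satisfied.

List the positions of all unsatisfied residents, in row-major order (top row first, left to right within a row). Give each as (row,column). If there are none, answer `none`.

Row 1: (1,1)P 0/2 ✗ · (1,2)Q 1/3 ✗ · (1,3)P 1/2 ✗ · (1,4)P 3/3 ✓ · (1,5)P 1/1 ✓
Row 2: (2,1)Q 1/3 ✗ · (2,2)Q 2/2 ✓ · (2,4)P 2/2 ✓
Row 3: (3,1)P 0/2 ✗ · (3,4)P 2/2 ✓ · (3,5)P 1/2 ✗
Row 4: (4,1)Q 1/2 ✗ · (4,2)Q 2/2 ✓ · (4,3)Q 1/1 ✓ · (4,5)Q 0/1 ✗

(1,1), (1,2), (1,3), (2,1), (3,1), (3,5), (4,1), (4,5)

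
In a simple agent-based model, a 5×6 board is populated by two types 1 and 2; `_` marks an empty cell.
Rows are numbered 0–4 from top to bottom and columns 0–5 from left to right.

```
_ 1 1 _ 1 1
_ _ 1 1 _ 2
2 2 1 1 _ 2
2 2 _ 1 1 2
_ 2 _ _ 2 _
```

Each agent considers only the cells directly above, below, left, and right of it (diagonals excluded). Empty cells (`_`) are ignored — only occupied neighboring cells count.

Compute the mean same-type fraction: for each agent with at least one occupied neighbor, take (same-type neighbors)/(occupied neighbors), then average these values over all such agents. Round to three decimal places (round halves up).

(0,1)1 1/1
(0,2)1 2/2
(0,4)1 1/1
(0,5)1 1/2
(1,2)1 3/3
(1,3)1 2/2
(1,5)2 1/2
(2,0)2 2/2
(2,1)2 2/3
(2,2)1 2/3
(2,3)1 3/3
(2,5)2 2/2
(3,0)2 2/2
(3,1)2 3/3
(3,3)1 2/2
(3,4)1 1/3
(3,5)2 1/2
(4,1)2 1/1
(4,4)2 0/1
Sum over 19 agents: 1/1 + 2/2 + 1/1 + 1/2 + 3/3 + 2/2 + 1/2 + 2/2 + 2/3 + 2/3 + 3/3 + 2/2 + 2/2 + 3/3 + 2/2 + 1/3 + 1/2 + 1/1 + 0/1 = 91/6; mean = 91/6 ÷ 19 = 91/114 = 0.798245… → 0.798.

0.798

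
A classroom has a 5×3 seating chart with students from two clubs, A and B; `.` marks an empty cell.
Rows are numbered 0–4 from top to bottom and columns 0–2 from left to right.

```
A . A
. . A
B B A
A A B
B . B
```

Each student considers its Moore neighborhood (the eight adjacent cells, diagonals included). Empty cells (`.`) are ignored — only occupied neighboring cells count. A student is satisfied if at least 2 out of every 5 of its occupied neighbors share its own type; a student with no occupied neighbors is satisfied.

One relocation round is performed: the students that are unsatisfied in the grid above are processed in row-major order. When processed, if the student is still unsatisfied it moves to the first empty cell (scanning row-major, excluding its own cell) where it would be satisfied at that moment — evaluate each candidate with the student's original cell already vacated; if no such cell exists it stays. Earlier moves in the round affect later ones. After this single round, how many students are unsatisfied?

1

Initially unsatisfied (in order): (2,0), (2,1), (3,0), (3,1), (4,0).
  (2,0) → (1,0).
  (2,1) → (4,1).
  (3,0) → (0,1).
  (3,1) → (1,1).
  (4,0): now satisfied by earlier moves; stays.
Resulting grid:
A A A
B A A
. . A
. . B
B B B
Unsatisfied now: (1,0).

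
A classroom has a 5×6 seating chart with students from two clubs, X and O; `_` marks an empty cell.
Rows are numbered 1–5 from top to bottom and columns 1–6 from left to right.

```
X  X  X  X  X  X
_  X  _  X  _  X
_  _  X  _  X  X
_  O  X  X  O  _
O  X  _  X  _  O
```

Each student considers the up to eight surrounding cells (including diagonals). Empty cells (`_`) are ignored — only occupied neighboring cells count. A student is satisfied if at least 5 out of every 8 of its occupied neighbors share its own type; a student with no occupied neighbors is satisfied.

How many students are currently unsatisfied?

Row 1: (1,1)X 2/2 ok · (1,2)X 3/3 ok · (1,3)X 4/4 ok · (1,4)X 3/3 ok · (1,5)X 4/4 ok · (1,6)X 2/2 ok
Row 2: (2,2)X 4/4 ok · (2,4)X 5/5 ok · (2,6)X 4/4 ok
Row 3: (3,3)X 4/5 ok · (3,5)X 4/5 ok · (3,6)X 2/3 ok
Row 4: (4,2)O 1/4 unhappy · (4,3)X 4/5 ok · (4,4)X 4/5 ok · (4,5)O 1/5 unhappy
Row 5: (5,1)O 1/2 unhappy · (5,2)X 1/3 unhappy · (5,4)X 2/3 ok · (5,6)O 1/1 ok
Unsatisfied: (4,2), (4,5), (5,1), (5,2) — 4 in total.

4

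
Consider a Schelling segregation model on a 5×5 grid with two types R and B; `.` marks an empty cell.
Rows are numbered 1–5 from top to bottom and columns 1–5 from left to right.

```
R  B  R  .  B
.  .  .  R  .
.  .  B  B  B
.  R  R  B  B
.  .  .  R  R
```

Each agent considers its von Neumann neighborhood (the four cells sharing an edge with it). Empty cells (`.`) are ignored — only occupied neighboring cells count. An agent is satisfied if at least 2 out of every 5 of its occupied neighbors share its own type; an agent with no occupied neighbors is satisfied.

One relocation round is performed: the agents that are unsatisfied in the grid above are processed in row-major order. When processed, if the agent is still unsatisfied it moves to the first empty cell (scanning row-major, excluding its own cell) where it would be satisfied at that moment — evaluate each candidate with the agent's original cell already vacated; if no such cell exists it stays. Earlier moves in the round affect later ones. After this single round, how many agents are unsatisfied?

2

Initially unsatisfied (in order): (1,1), (1,2), (1,3), (2,4), (4,3).
  (1,1) → (1,4).
  (1,2) → (1,1).
  (1,3): now satisfied by earlier moves; stays.
  (2,4): now satisfied by earlier moves; stays.
  (4,3) → (1,2).
Resulting grid:
B R R R B
. . . R .
. . B B B
. R . B B
. . . R R
Unsatisfied now: (1,1), (1,5).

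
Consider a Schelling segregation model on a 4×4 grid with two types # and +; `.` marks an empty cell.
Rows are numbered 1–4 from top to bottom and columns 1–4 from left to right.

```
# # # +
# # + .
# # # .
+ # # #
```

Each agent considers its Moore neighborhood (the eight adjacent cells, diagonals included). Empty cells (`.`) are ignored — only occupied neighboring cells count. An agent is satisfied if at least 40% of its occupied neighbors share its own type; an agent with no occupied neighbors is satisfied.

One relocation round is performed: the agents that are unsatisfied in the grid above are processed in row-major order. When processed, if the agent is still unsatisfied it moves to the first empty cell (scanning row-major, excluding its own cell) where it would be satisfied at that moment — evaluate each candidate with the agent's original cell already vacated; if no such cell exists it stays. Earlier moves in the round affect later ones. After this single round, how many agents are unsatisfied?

1

Initially unsatisfied (in order): (2,3), (4,1).
  (2,3): no empty cell satisfies it; stays.
  (4,1) → (2,4).
Resulting grid:
# # # +
# # + +
# # # .
. # # #
Unsatisfied now: (2,3).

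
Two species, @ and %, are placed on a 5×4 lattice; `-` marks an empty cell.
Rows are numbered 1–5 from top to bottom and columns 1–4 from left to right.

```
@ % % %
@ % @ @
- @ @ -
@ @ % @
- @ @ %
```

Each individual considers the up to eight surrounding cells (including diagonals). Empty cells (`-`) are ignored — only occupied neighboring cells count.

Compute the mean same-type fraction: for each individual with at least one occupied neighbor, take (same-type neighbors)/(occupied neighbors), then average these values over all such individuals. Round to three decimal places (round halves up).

0.528

Row 1: (1,1)@ 1/3 · (1,2)% 2/5 · (1,3)% 3/5 · (1,4)% 1/3
Row 2: (2,1)@ 2/4 · (2,2)% 2/7 · (2,3)@ 3/7 · (2,4)@ 2/4
Row 3: (3,2)@ 5/7 · (3,3)@ 5/7
Row 4: (4,1)@ 3/3 · (4,2)@ 5/6 · (4,3)% 1/7 · (4,4)@ 2/4
Row 5: (5,2)@ 3/4 · (5,3)@ 3/5 · (5,4)% 1/3
Sum over 17 individuals: 1/3 + 2/5 + 3/5 + 1/3 + 2/4 + 2/7 + 3/7 + 2/4 + 5/7 + 5/7 + 3/3 + 5/6 + 1/7 + 2/4 + 3/4 + 3/5 + 1/3 = 3767/420; mean = 3767/420 ÷ 17 = 3767/7140 = 0.527591… → 0.528.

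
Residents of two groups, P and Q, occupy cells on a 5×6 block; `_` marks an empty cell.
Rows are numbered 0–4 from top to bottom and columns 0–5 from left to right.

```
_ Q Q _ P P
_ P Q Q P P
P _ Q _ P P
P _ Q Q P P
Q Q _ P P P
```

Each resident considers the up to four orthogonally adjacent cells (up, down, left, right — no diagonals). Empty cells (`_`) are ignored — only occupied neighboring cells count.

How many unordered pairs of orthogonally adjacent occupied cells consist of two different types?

6

Scan each occupied cell's neighbors to the right and below so each pair is counted once.
Row 0: Q(0,1)–Q(0,2)= Q(0,1)–P(1,1)≠ Q(0,2)–Q(1,2)= P(0,4)–P(0,5)= P(0,4)–P(1,4)= P(0,5)–P(1,5)=  → 1/6 unlike.
Row 1: P(1,1)–Q(1,2)≠ Q(1,2)–Q(1,3)= Q(1,2)–Q(2,2)= Q(1,3)–P(1,4)≠ P(1,4)–P(1,5)= P(1,4)–P(2,4)= P(1,5)–P(2,5)=  → 2/7 unlike.
Row 2: P(2,0)–P(3,0)= Q(2,2)–Q(3,2)= P(2,4)–P(2,5)= P(2,4)–P(3,4)= P(2,5)–P(3,5)=  → 0/5 unlike.
Row 3: P(3,0)–Q(4,0)≠ Q(3,2)–Q(3,3)= Q(3,3)–P(3,4)≠ Q(3,3)–P(4,3)≠ P(3,4)–P(3,5)= P(3,4)–P(4,4)= P(3,5)–P(4,5)=  → 3/7 unlike.
Row 4: Q(4,0)–Q(4,1)= P(4,3)–P(4,4)= P(4,4)–P(4,5)=  → 0/3 unlike.
Total adjacent occupied pairs: 28; unlike-type pairs: 6.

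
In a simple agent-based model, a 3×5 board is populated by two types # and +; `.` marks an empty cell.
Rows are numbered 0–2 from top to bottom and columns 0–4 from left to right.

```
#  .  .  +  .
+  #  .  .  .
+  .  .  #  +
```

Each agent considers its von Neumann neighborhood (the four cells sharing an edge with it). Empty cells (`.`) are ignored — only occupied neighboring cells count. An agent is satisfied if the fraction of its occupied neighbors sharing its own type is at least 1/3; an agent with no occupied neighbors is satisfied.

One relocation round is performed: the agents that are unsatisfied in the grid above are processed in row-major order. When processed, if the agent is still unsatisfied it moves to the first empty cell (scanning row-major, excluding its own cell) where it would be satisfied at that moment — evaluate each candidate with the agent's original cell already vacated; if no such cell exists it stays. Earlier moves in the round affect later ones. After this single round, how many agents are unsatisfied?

Initially unsatisfied (in order): (0,0), (1,1), (2,3), (2,4).
  (0,0) → (0,1).
  (1,1): now satisfied by earlier moves; stays.
  (2,3) → (0,0).
  (2,4): now satisfied by earlier moves; stays.
Resulting grid:
# # . + .
+ # . . .
+ . . . +
All satisfied now.

0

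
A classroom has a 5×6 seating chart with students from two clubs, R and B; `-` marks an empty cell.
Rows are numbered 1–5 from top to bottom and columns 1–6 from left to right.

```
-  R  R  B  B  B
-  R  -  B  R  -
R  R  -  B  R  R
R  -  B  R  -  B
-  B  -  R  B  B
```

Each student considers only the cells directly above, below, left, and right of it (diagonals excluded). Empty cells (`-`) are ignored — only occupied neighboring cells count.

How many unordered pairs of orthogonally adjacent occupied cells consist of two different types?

8

Scan each occupied cell's neighbors to the right and below so each pair is counted once.
Row 1: R(1,2)–R(1,3)= R(1,2)–R(2,2)= R(1,3)–B(1,4)≠ B(1,4)–B(1,5)= B(1,4)–B(2,4)= B(1,5)–B(1,6)= B(1,5)–R(2,5)≠  → 2/7 unlike.
Row 2: R(2,2)–R(3,2)= B(2,4)–R(2,5)≠ B(2,4)–B(3,4)= R(2,5)–R(3,5)=  → 1/4 unlike.
Row 3: R(3,1)–R(3,2)= R(3,1)–R(4,1)= B(3,4)–R(3,5)≠ B(3,4)–R(4,4)≠ R(3,5)–R(3,6)= R(3,6)–B(4,6)≠  → 3/6 unlike.
Row 4: B(4,3)–R(4,4)≠ R(4,4)–R(5,4)= B(4,6)–B(5,6)=  → 1/3 unlike.
Row 5: R(5,4)–B(5,5)≠ B(5,5)–B(5,6)=  → 1/2 unlike.
Total adjacent occupied pairs: 22; unlike-type pairs: 8.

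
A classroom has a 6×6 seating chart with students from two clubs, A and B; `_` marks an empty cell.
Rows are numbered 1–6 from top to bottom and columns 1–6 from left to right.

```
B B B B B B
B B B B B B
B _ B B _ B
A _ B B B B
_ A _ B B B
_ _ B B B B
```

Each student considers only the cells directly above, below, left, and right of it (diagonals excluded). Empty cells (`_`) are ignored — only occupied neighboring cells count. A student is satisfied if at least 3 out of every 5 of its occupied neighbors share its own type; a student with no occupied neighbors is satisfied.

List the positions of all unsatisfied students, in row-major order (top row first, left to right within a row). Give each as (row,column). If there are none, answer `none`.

Row 1: (1,1)B 2/2 ok · (1,2)B 3/3 ok · (1,3)B 3/3 ok · (1,4)B 3/3 ok · (1,5)B 3/3 ok · (1,6)B 2/2 ok
Row 2: (2,1)B 3/3 ok · (2,2)B 3/3 ok · (2,3)B 4/4 ok · (2,4)B 4/4 ok · (2,5)B 3/3 ok · (2,6)B 3/3 ok
Row 3: (3,1)B 1/2 unhappy · (3,3)B 3/3 ok · (3,4)B 3/3 ok · (3,6)B 2/2 ok
Row 4: (4,1)A 0/1 unhappy · (4,3)B 2/2 ok · (4,4)B 4/4 ok · (4,5)B 3/3 ok · (4,6)B 3/3 ok
Row 5: (5,2)A 0/0 ok · (5,4)B 3/3 ok · (5,5)B 4/4 ok · (5,6)B 3/3 ok
Row 6: (6,3)B 1/1 ok · (6,4)B 3/3 ok · (6,5)B 3/3 ok · (6,6)B 2/2 ok

(3,1), (4,1)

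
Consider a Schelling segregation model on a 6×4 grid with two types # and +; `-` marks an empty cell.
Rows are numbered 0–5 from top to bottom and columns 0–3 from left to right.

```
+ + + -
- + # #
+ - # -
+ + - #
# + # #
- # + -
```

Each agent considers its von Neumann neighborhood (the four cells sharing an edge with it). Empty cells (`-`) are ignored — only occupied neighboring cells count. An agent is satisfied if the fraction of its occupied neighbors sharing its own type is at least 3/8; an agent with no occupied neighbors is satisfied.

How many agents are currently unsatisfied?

(0,0)+ 1/1 ✓
(0,1)+ 3/3 ✓
(0,2)+ 1/2 ✓
(1,1)+ 1/2 ✓
(1,2)# 2/4 ✓
(1,3)# 1/1 ✓
(2,0)+ 1/1 ✓
(2,2)# 1/1 ✓
(3,0)+ 2/3 ✓
(3,1)+ 2/2 ✓
(3,3)# 1/1 ✓
(4,0)# 0/2 ✗
(4,1)+ 1/4 ✗
(4,2)# 1/3 ✗
(4,3)# 2/2 ✓
(5,1)# 0/2 ✗
(5,2)+ 0/2 ✗
Unsatisfied: (4,0), (4,1), (4,2), (5,1), (5,2) — 5 in total.

5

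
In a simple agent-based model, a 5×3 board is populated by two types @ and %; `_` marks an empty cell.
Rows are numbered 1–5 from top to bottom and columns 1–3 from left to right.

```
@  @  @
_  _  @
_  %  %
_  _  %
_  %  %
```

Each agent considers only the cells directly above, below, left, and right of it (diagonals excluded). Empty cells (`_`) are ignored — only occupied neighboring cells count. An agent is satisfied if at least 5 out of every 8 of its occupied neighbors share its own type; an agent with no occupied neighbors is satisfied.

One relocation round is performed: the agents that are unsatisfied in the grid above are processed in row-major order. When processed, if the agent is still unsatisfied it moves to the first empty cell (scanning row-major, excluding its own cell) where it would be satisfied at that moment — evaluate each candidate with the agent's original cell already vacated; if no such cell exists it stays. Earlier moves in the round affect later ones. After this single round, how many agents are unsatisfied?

0

Initially unsatisfied (in order): (2,3).
  (2,3) → (2,1).
Resulting grid:
@ @ @
@ _ _
_ % %
_ _ %
_ % %
All satisfied now.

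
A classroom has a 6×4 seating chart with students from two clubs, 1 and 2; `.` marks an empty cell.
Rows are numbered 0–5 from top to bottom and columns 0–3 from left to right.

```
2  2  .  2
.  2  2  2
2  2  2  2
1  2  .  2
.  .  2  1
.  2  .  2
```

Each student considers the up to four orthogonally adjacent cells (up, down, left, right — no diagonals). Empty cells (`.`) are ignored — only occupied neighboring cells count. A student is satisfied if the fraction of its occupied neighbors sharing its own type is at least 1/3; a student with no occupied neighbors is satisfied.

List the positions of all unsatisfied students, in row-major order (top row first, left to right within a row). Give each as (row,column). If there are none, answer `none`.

(3,0), (4,2), (4,3), (5,3)

Row 0: (0,0)2 1/1 satisfied · (0,1)2 2/2 satisfied · (0,3)2 1/1 satisfied
Row 1: (1,1)2 3/3 satisfied · (1,2)2 3/3 satisfied · (1,3)2 3/3 satisfied
Row 2: (2,0)2 1/2 satisfied · (2,1)2 4/4 satisfied · (2,2)2 3/3 satisfied · (2,3)2 3/3 satisfied
Row 3: (3,0)1 0/2 not · (3,1)2 1/2 satisfied · (3,3)2 1/2 satisfied
Row 4: (4,2)2 0/1 not · (4,3)1 0/3 not
Row 5: (5,1)2 0/0 satisfied · (5,3)2 0/1 not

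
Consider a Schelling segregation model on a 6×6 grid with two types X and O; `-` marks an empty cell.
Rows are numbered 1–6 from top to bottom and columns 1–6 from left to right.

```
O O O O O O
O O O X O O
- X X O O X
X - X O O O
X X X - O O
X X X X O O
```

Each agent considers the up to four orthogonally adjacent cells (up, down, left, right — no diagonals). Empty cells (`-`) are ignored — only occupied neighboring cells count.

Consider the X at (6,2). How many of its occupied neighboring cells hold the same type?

Occupied neighbors of (6,2): (5,2)=X, (6,1)=X, (6,3)=X.
Same type (X): 3 of 3.

3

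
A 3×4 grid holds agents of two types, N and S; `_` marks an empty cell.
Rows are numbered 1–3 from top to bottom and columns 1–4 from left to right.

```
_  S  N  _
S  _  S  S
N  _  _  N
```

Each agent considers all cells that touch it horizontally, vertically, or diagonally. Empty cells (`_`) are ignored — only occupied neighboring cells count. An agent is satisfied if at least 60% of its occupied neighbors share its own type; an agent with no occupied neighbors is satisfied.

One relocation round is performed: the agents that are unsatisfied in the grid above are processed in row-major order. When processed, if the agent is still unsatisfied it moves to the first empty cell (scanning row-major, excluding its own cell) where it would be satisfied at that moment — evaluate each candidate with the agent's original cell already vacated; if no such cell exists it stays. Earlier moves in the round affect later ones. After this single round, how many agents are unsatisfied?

1

Initially unsatisfied (in order): (1,3), (2,1), (2,3), (2,4), (3,1), (3,4).
  (1,3): no empty cell satisfies it; stays.
  (2,1) → (1,1).
  (2,3) → (2,1).
  (2,4) → (2,2).
  (3,1) → (1,4).
  (3,4): now satisfied by earlier moves; stays.
Resulting grid:
S S N N
S S _ _
_ _ _ N
Unsatisfied now: (1,3).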